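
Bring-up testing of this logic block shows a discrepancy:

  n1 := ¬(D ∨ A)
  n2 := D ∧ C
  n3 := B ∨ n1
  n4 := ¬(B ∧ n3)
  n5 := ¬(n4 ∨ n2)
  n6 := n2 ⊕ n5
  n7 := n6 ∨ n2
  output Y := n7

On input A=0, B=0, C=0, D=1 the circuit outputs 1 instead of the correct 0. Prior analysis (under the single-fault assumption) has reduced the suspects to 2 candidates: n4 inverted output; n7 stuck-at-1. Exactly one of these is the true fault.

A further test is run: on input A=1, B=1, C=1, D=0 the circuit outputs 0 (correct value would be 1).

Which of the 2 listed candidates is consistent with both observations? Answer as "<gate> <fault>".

n4 inverted output

Evaluate each candidate on input A=1, B=1, C=1, D=0:
  n4 inverted output: n1=0, n2=0, n3=1, n4=1 [inverted output], n5=0, n6=0, n7=0 → 0 — matches
  n7 stuck-at-1: n1=0, n2=0, n3=1, n4=0, n5=1, n6=1, n7=1 [stuck-at-1] → 1 — eliminated
Only n4 inverted output reproduces the observed 0.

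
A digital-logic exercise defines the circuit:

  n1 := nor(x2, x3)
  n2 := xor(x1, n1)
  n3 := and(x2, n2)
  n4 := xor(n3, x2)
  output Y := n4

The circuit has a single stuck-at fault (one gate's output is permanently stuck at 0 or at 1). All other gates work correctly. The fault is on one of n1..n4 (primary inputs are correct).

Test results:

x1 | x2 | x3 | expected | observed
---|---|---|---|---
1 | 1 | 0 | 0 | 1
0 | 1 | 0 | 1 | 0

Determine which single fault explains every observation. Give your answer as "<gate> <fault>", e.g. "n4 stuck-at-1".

n1 stuck-at-1

Fault-free values for test 1 (x1=1, x2=1, x3=0): n1=0, n2=1, n3=1, n4=0, giving Y=0. Observed 1.
Test 1: faults giving observed 1 are {n1 stuck-at-1, n2 stuck-at-0, n3 stuck-at-0, n4 stuck-at-1}.
Test 2 (x1=0, x2=1, x3=0): fault-free n1=0, n2=0, n3=0, n4=1 → 1; observed 0. Eliminates n2 stuck-at-0, n3 stuck-at-0, n4 stuck-at-1.
Only n1 stuck-at-1 is consistent with every test.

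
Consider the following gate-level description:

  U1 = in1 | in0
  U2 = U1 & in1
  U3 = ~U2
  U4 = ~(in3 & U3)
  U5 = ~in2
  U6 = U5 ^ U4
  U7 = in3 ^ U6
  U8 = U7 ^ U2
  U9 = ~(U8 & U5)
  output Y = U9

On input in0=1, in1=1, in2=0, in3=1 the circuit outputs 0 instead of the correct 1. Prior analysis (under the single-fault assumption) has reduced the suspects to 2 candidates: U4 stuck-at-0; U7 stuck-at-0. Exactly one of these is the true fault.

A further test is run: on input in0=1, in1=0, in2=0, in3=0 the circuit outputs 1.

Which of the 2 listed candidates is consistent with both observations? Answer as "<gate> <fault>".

U7 stuck-at-0

Evaluate each candidate on input in0=1, in1=0, in2=0, in3=0:
  U4 stuck-at-0: U1=1, U2=0, U3=1, U4=0 [stuck-at-0], U5=1, U6=1, U7=1, U8=1, U9=0 → 0 — eliminated
  U7 stuck-at-0: U1=1, U2=0, U3=1, U4=1, U5=1, U6=0, U7=0 [stuck-at-0], U8=0, U9=1 → 1 — matches
Only U7 stuck-at-0 reproduces the observed 1.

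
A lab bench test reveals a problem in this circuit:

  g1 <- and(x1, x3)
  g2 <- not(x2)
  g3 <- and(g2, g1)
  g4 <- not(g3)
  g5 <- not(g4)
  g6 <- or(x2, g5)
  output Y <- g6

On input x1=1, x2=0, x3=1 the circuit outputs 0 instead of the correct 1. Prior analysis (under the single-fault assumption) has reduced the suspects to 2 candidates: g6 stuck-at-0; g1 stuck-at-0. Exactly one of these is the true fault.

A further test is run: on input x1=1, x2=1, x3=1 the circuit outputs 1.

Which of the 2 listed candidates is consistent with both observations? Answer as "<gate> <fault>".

g1 stuck-at-0

Evaluate each candidate on input x1=1, x2=1, x3=1:
  g6 stuck-at-0: g1=1, g2=0, g3=0, g4=1, g5=0, g6=0 [stuck-at-0] → 0 — eliminated
  g1 stuck-at-0: g1=0 [stuck-at-0], g2=0, g3=0, g4=1, g5=0, g6=1 → 1 — matches
Only g1 stuck-at-0 reproduces the observed 1.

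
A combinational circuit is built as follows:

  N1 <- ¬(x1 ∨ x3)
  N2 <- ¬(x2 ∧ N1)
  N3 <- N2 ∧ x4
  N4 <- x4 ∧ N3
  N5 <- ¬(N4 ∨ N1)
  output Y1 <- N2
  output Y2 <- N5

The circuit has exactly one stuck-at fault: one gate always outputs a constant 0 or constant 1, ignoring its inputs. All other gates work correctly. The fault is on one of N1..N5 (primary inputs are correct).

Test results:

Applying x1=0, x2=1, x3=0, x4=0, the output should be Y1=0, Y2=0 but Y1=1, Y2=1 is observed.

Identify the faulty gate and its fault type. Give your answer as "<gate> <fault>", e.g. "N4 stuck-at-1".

N1 stuck-at-0

Fault-free values for test 1 (x1=0, x2=1, x3=0, x4=0): N1=1, N2=0, N3=0, N4=0, N5=0, giving Y1=0, Y2=0. Observed Y1=1, Y2=1.
Test 1: faults giving observed Y1=1, Y2=1 are {N1 stuck-at-0}.
Only N1 stuck-at-0 is consistent with every test.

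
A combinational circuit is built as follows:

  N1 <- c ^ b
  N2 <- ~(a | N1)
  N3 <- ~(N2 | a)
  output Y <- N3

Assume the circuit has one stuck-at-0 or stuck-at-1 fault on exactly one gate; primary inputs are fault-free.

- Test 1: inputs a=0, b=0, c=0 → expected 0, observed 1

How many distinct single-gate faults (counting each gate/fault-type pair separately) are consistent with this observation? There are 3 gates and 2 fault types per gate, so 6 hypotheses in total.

3

Fault-free: N1=0, N2=1, N3=0 → 0. Observed 1.
  N1 stuck-at-0: output 0 ✗
  N1 stuck-at-1: output 1 ✓
  N2 stuck-at-0: output 1 ✓
  N2 stuck-at-1: output 0 ✗
  N3 stuck-at-0: output 0 ✗
  N3 stuck-at-1: output 1 ✓
Consistent faults: {N1 stuck-at-1, N2 stuck-at-0, N3 stuck-at-1} — 3 in all.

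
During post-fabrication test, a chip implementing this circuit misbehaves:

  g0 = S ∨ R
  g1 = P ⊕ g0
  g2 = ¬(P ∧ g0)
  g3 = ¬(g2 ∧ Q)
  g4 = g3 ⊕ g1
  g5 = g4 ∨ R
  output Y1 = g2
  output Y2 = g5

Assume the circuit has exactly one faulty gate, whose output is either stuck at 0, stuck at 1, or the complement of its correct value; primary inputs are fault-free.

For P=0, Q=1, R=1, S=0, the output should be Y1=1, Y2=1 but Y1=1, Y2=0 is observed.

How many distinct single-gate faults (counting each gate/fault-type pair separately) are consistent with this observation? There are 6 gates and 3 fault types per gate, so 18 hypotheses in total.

Fault-free: g0=1, g1=1, g2=1, g3=0, g4=1, g5=1 → Y1=1, Y2=1. Observed Y1=1, Y2=0.
  g0: none of the 3 fault types match ✗
  g1: none of the 3 fault types match ✗
  g2: none of the 3 fault types match ✗
  g3: none of the 3 fault types match ✗
  g4: none of the 3 fault types match ✗
  g5: stuck-at-0, inverted output ✓; others ✗
Consistent faults: {g5 stuck-at-0, g5 inverted output} — 2 in all.

2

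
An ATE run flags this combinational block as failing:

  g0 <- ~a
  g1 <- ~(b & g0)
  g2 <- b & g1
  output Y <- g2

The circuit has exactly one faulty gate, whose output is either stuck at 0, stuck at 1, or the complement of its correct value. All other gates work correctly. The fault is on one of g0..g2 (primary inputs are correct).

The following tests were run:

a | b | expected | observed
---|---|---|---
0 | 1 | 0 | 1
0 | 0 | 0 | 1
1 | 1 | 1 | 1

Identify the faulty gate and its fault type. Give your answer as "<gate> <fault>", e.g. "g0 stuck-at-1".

g2 stuck-at-1

Fault-free values for test 1 (a=0, b=1): g0=1, g1=0, g2=0, giving Y=0. Observed 1.
Test 1: faults giving observed 1 are {g0 stuck-at-0, g0 inverted output, g1 stuck-at-1, g1 inverted output, g2 stuck-at-1, g2 inverted output}.
Test 2 (a=0, b=0): fault-free g0=1, g1=1, g2=0 → 0; observed 1. Eliminates g0 stuck-at-0, g0 inverted output, g1 stuck-at-1, g1 inverted output.
Test 3 (a=1, b=1): fault-free g0=0, g1=1, g2=1 → 1; observed 1. Eliminates g2 inverted output.
Only g2 stuck-at-1 is consistent with every test.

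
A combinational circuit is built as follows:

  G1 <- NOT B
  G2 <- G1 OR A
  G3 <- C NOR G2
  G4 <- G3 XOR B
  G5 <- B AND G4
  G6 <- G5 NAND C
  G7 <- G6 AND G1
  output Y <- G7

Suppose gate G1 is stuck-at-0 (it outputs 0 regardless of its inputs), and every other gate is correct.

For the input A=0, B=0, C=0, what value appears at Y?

Propagate with G1 forced: G1=0 [stuck-at-0], G2=0, G3=1, G4=1, G5=0, G6=1, G7=0.
So Y = 0. (Without the fault it would be 1.)

0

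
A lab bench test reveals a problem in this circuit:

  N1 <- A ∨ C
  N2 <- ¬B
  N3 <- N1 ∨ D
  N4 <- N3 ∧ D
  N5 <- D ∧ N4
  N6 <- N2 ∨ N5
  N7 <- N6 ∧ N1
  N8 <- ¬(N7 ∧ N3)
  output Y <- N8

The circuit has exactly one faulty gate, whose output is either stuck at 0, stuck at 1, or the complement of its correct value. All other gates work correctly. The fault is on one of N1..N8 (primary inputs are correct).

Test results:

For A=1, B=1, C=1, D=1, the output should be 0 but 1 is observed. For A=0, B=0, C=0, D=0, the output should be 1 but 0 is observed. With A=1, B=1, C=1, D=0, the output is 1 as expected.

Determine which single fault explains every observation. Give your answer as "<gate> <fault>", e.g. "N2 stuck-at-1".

N1 inverted output

Fault-free values for test 1 (A=1, B=1, C=1, D=1): N1=1, N2=0, N3=1, N4=1, N5=1, N6=1, N7=1, N8=0, giving Y=0. Observed 1.
Test 1: faults giving observed 1 are {N1 stuck-at-0, N1 inverted output, N3 stuck-at-0, N3 inverted output, N4 stuck-at-0, N4 inverted output, N5 stuck-at-0, N5 inverted output, N6 stuck-at-0, N6 inverted output, N7 stuck-at-0, N7 inverted output, N8 stuck-at-1, N8 inverted output}.
Test 2 (A=0, B=0, C=0, D=0): fault-free N1=0, N2=1, N3=0, N4=0, N5=0, N6=1, N7=0, N8=1 → 1; observed 0. Eliminates N1 stuck-at-0, N3 stuck-at-0, N3 inverted output, N4 stuck-at-0, N4 inverted output, N5 stuck-at-0, N5 inverted output, N6 stuck-at-0, N6 inverted output, N7 stuck-at-0, N7 inverted output, N8 stuck-at-1.
Test 3 (A=1, B=1, C=1, D=0): fault-free N1=1, N2=0, N3=1, N4=0, N5=0, N6=0, N7=0, N8=1 → 1; observed 1. Eliminates N8 inverted output.
Only N1 inverted output is consistent with every test.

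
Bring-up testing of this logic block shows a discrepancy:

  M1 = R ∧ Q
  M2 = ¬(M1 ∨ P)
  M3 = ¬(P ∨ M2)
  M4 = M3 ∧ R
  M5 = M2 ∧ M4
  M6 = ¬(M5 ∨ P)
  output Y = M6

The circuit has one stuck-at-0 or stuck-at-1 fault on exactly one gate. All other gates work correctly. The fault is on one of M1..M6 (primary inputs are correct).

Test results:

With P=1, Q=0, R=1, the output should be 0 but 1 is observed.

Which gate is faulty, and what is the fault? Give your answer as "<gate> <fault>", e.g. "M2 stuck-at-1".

Fault-free values for test 1 (P=1, Q=0, R=1): M1=0, M2=0, M3=0, M4=0, M5=0, M6=0, giving Y=0. Observed 1.
Test 1: faults giving observed 1 are {M6 stuck-at-1}.
Only M6 stuck-at-1 is consistent with every test.

M6 stuck-at-1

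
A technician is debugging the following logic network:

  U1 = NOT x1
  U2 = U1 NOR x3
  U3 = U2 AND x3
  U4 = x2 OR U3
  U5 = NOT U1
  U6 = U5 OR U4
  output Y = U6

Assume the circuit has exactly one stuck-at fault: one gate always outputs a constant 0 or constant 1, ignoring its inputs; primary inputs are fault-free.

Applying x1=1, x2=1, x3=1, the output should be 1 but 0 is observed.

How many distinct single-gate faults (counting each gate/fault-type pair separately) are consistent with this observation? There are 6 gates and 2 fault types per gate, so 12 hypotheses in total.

Fault-free: U1=0, U2=0, U3=0, U4=1, U5=1, U6=1 → 1. Observed 0.
  U1 stuck-at-0: output 1 ✗
  U1 stuck-at-1: output 1 ✗
  U2 stuck-at-0: output 1 ✗
  U2 stuck-at-1: output 1 ✗
  U3 stuck-at-0: output 1 ✗
  U3 stuck-at-1: output 1 ✗
  U4 stuck-at-0: output 1 ✗
  U4 stuck-at-1: output 1 ✗
  U5 stuck-at-0: output 1 ✗
  U5 stuck-at-1: output 1 ✗
  U6 stuck-at-0: output 0 ✓
  U6 stuck-at-1: output 1 ✗
Consistent faults: {U6 stuck-at-0} — 1 in all.

1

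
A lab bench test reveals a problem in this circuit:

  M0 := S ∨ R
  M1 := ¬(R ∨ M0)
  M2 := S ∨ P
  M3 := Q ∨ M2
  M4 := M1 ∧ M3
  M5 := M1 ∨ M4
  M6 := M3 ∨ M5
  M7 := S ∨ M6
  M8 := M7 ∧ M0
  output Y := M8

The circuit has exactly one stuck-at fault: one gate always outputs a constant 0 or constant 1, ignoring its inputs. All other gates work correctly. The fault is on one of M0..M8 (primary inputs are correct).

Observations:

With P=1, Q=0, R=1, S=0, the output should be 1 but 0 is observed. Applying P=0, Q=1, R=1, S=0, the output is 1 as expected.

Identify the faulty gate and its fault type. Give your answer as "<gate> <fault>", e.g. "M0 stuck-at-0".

Fault-free values for test 1 (P=1, Q=0, R=1, S=0): M0=1, M1=0, M2=1, M3=1, M4=0, M5=0, M6=1, M7=1, M8=1, giving Y=1. Observed 0.
Test 1: faults giving observed 0 are {M0 stuck-at-0, M2 stuck-at-0, M3 stuck-at-0, M6 stuck-at-0, M7 stuck-at-0, M8 stuck-at-0}.
Test 2 (P=0, Q=1, R=1, S=0): fault-free M0=1, M1=0, M2=0, M3=1, M4=0, M5=0, M6=1, M7=1, M8=1 → 1; observed 1. Eliminates M0 stuck-at-0, M3 stuck-at-0, M6 stuck-at-0, M7 stuck-at-0, M8 stuck-at-0.
Only M2 stuck-at-0 is consistent with every test.

M2 stuck-at-0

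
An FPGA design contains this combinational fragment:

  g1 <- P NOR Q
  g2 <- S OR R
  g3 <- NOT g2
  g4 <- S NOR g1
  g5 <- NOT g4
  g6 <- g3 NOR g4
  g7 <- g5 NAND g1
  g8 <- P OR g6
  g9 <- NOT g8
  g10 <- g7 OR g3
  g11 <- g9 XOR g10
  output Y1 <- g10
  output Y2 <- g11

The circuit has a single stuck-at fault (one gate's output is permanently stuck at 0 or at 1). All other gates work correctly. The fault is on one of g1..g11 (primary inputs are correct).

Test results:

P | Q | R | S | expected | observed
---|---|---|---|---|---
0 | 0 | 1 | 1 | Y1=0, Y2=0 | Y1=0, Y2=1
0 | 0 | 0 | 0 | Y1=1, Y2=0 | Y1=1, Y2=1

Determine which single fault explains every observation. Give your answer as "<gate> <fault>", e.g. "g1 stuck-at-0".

Fault-free values for test 1 (P=0, Q=0, R=1, S=1): g1=1, g2=1, g3=0, g4=0, g5=1, g6=1, g7=0, g8=1, g9=0, g10=0, g11=0, giving Y1=0, Y2=0. Observed Y1=0, Y2=1.
Test 1: faults giving observed Y1=0, Y2=1 are {g6 stuck-at-0, g8 stuck-at-0, g9 stuck-at-1, g11 stuck-at-1}.
Test 2 (P=0, Q=0, R=0, S=0): fault-free g1=1, g2=0, g3=1, g4=0, g5=1, g6=0, g7=0, g8=0, g9=1, g10=1, g11=0 → Y1=1, Y2=0; observed Y1=1, Y2=1. Eliminates g6 stuck-at-0, g8 stuck-at-0, g9 stuck-at-1.
Only g11 stuck-at-1 is consistent with every test.

g11 stuck-at-1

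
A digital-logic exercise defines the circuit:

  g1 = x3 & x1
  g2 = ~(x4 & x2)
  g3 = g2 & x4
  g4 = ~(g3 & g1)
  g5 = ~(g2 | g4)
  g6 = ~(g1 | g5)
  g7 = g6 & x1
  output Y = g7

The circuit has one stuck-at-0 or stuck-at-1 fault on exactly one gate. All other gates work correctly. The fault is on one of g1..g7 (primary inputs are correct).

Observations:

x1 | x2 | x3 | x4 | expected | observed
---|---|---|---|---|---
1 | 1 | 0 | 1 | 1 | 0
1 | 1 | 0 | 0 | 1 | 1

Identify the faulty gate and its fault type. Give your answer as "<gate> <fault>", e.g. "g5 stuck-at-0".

g4 stuck-at-0

Fault-free values for test 1 (x1=1, x2=1, x3=0, x4=1): g1=0, g2=0, g3=0, g4=1, g5=0, g6=1, g7=1, giving Y=1. Observed 0.
Test 1: faults giving observed 0 are {g1 stuck-at-1, g4 stuck-at-0, g5 stuck-at-1, g6 stuck-at-0, g7 stuck-at-0}.
Test 2 (x1=1, x2=1, x3=0, x4=0): fault-free g1=0, g2=1, g3=0, g4=1, g5=0, g6=1, g7=1 → 1; observed 1. Eliminates g1 stuck-at-1, g5 stuck-at-1, g6 stuck-at-0, g7 stuck-at-0.
Only g4 stuck-at-0 is consistent with every test.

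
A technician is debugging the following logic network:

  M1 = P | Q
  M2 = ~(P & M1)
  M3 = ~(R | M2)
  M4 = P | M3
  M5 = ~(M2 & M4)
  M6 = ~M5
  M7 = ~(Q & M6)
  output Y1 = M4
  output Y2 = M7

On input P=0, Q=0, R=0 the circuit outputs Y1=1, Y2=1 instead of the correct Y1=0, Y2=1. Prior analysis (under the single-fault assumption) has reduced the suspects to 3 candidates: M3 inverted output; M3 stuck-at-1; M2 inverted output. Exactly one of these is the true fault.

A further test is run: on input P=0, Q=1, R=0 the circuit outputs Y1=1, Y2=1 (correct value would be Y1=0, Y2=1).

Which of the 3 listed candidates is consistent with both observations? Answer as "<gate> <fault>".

M2 inverted output

Evaluate each candidate on input P=0, Q=1, R=0:
  M3 inverted output: M1=1, M2=1, M3=1 [inverted output], M4=1, M5=0, M6=1, M7=0 → Y1=1, Y2=0 — eliminated
  M3 stuck-at-1: M1=1, M2=1, M3=1 [stuck-at-1], M4=1, M5=0, M6=1, M7=0 → Y1=1, Y2=0 — eliminated
  M2 inverted output: M1=1, M2=0 [inverted output], M3=1, M4=1, M5=1, M6=0, M7=1 → Y1=1, Y2=1 — matches
Only M2 inverted output reproduces the observed Y1=1, Y2=1.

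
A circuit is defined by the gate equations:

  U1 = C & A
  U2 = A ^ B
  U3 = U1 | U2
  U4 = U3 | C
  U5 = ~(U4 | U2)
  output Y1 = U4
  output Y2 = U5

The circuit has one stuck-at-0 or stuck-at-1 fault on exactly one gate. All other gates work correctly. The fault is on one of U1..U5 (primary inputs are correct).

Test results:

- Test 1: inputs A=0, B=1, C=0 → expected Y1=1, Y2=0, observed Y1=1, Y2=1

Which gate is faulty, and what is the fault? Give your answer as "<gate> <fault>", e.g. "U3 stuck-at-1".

U5 stuck-at-1

Fault-free values for test 1 (A=0, B=1, C=0): U1=0, U2=1, U3=1, U4=1, U5=0, giving Y1=1, Y2=0. Observed Y1=1, Y2=1.
Test 1: faults giving observed Y1=1, Y2=1 are {U5 stuck-at-1}.
Only U5 stuck-at-1 is consistent with every test.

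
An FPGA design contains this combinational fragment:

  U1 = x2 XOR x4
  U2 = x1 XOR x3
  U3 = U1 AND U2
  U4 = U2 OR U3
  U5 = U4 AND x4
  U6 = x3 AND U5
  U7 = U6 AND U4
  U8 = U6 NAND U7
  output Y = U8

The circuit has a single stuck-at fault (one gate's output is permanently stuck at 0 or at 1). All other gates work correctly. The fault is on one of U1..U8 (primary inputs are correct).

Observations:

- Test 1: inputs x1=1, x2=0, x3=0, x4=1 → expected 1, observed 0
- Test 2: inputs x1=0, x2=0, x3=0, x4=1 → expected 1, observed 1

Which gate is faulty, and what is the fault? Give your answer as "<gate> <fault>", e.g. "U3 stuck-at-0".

U6 stuck-at-1

Fault-free values for test 1 (x1=1, x2=0, x3=0, x4=1): U1=1, U2=1, U3=1, U4=1, U5=1, U6=0, U7=0, U8=1, giving Y=1. Observed 0.
Test 1: faults giving observed 0 are {U6 stuck-at-1, U8 stuck-at-0}.
Test 2 (x1=0, x2=0, x3=0, x4=1): fault-free U1=1, U2=0, U3=0, U4=0, U5=0, U6=0, U7=0, U8=1 → 1; observed 1. Eliminates U8 stuck-at-0.
Only U6 stuck-at-1 is consistent with every test.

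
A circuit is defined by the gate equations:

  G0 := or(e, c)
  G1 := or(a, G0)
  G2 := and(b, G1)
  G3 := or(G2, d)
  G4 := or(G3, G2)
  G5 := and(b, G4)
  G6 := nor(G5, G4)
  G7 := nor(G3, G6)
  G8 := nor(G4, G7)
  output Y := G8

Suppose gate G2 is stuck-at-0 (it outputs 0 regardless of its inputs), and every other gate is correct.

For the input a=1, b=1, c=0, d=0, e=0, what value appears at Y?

1

Propagate with G2 forced: G0=0, G1=1, G2=0 [stuck-at-0], G3=0, G4=0, G5=0, G6=1, G7=0, G8=1.
So Y = 1. (Without the fault it would be 0.)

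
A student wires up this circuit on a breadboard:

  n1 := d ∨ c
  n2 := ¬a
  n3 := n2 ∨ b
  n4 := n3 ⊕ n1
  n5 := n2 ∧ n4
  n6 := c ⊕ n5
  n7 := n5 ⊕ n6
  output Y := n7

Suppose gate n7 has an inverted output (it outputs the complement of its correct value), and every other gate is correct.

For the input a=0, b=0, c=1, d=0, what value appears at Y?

0

Propagate with n7 forced: n1=1, n2=1, n3=1, n4=0, n5=0, n6=1, n7=0 [inverted output].
So Y = 0. (Without the fault it would be 1.)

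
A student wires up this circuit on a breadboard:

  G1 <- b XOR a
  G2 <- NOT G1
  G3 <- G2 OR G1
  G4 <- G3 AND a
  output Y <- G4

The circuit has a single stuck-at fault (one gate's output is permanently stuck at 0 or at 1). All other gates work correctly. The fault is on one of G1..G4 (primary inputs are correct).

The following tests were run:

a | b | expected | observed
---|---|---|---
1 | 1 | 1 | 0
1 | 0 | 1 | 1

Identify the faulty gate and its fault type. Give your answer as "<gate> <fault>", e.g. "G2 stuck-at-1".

G2 stuck-at-0

Fault-free values for test 1 (a=1, b=1): G1=0, G2=1, G3=1, G4=1, giving Y=1. Observed 0.
Test 1: faults giving observed 0 are {G2 stuck-at-0, G3 stuck-at-0, G4 stuck-at-0}.
Test 2 (a=1, b=0): fault-free G1=1, G2=0, G3=1, G4=1 → 1; observed 1. Eliminates G3 stuck-at-0, G4 stuck-at-0.
Only G2 stuck-at-0 is consistent with every test.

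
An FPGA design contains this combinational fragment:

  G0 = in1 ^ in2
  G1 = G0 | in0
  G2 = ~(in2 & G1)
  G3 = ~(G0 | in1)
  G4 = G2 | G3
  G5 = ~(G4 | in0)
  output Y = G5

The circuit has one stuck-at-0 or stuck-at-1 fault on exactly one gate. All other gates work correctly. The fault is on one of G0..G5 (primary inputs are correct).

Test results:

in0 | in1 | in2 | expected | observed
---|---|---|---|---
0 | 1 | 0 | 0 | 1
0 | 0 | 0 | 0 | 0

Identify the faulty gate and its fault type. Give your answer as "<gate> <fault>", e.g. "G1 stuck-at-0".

Fault-free values for test 1 (in0=0, in1=1, in2=0): G0=1, G1=1, G2=1, G3=0, G4=1, G5=0, giving Y=0. Observed 1.
Test 1: faults giving observed 1 are {G2 stuck-at-0, G4 stuck-at-0, G5 stuck-at-1}.
Test 2 (in0=0, in1=0, in2=0): fault-free G0=0, G1=0, G2=1, G3=1, G4=1, G5=0 → 0; observed 0. Eliminates G4 stuck-at-0, G5 stuck-at-1.
Only G2 stuck-at-0 is consistent with every test.

G2 stuck-at-0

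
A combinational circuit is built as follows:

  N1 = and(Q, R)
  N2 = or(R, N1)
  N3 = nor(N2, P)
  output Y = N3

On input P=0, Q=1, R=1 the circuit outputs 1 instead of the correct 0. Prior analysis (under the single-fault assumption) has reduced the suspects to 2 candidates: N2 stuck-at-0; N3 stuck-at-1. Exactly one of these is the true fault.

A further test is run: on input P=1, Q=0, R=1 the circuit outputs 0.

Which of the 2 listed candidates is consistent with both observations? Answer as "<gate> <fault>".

Evaluate each candidate on input P=1, Q=0, R=1:
  N2 stuck-at-0: N1=0, N2=0 [stuck-at-0], N3=0 → 0 — matches
  N3 stuck-at-1: N1=0, N2=1, N3=1 [stuck-at-1] → 1 — eliminated
Only N2 stuck-at-0 reproduces the observed 0.

N2 stuck-at-0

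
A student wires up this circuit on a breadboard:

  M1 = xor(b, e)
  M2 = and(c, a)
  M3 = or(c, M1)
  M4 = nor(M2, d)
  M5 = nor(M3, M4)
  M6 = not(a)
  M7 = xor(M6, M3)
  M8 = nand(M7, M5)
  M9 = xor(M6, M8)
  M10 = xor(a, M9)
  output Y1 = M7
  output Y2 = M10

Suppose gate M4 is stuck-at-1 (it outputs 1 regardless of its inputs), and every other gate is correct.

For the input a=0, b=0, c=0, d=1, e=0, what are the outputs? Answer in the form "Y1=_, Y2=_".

Y1=1, Y2=0

Propagate with M4 forced: M1=0, M2=0, M3=0, M4=1 [stuck-at-1], M5=0, M6=1, M7=1, M8=1, M9=0, M10=0.
So the outputs are Y1=1, Y2=0. (Without the fault they would be Y1=1, Y2=1.)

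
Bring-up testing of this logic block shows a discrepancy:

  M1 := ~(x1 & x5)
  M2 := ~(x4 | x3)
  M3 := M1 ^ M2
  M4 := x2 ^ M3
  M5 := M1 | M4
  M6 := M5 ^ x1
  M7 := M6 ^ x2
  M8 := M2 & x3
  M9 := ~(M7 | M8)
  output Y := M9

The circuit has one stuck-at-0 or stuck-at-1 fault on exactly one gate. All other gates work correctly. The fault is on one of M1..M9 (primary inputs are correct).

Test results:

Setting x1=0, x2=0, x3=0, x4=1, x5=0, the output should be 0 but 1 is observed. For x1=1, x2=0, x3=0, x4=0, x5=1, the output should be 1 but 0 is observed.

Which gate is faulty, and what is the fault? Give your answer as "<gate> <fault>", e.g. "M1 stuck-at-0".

Fault-free values for test 1 (x1=0, x2=0, x3=0, x4=1, x5=0): M1=1, M2=0, M3=1, M4=1, M5=1, M6=1, M7=1, M8=0, M9=0, giving Y=0. Observed 1.
Test 1: faults giving observed 1 are {M1 stuck-at-0, M5 stuck-at-0, M6 stuck-at-0, M7 stuck-at-0, M9 stuck-at-1}.
Test 2 (x1=1, x2=0, x3=0, x4=0, x5=1): fault-free M1=0, M2=1, M3=1, M4=1, M5=1, M6=0, M7=0, M8=0, M9=1 → 1; observed 0. Eliminates M1 stuck-at-0, M6 stuck-at-0, M7 stuck-at-0, M9 stuck-at-1.
Only M5 stuck-at-0 is consistent with every test.

M5 stuck-at-0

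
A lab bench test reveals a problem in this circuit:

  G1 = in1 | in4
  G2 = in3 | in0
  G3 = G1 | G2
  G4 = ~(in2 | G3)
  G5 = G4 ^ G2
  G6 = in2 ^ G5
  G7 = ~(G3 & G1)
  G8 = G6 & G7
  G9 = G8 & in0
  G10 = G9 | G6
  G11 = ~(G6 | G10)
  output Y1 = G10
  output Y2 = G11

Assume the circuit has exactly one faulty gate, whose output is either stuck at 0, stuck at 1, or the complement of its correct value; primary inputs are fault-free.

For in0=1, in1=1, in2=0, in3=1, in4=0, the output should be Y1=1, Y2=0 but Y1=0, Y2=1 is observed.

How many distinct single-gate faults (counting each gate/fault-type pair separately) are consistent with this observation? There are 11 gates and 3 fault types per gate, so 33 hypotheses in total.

10

Fault-free: G1=1, G2=1, G3=1, G4=0, G5=1, G6=1, G7=0, G8=0, G9=0, G10=1, G11=0 → Y1=1, Y2=0. Observed Y1=0, Y2=1.
  G1: none of the 3 fault types match ✗
  G2: stuck-at-0, inverted output ✓; others ✗
  G3: stuck-at-0, inverted output ✓; others ✗
  G4: stuck-at-1, inverted output ✓; others ✗
  G5: stuck-at-0, inverted output ✓; others ✗
  G6: stuck-at-0, inverted output ✓; others ✗
  G7: none of the 3 fault types match ✗
  G8: none of the 3 fault types match ✗
  G9: none of the 3 fault types match ✗
  G10: none of the 3 fault types match ✗
  G11: none of the 3 fault types match ✗
Consistent faults: {G2 stuck-at-0, G2 inverted output, G3 stuck-at-0, G3 inverted output, G4 stuck-at-1, G4 inverted output, G5 stuck-at-0, G5 inverted output, G6 stuck-at-0, G6 inverted output} — 10 in all.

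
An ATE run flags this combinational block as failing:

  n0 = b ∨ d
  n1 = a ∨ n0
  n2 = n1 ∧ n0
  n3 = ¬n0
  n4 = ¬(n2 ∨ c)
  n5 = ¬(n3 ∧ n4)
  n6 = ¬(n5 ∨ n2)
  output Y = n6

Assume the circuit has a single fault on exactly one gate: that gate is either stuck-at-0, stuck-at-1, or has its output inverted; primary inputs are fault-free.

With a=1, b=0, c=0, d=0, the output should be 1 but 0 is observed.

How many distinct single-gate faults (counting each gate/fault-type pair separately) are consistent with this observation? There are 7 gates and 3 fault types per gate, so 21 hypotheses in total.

12

Fault-free: n0=0, n1=1, n2=0, n3=1, n4=1, n5=0, n6=1 → 1. Observed 0.
  n0: stuck-at-1, inverted output ✓; others ✗
  n1: none of the 3 fault types match ✗
  n2: stuck-at-1, inverted output ✓; others ✗
  n3: stuck-at-0, inverted output ✓; others ✗
  n4: stuck-at-0, inverted output ✓; others ✗
  n5: stuck-at-1, inverted output ✓; others ✗
  n6: stuck-at-0, inverted output ✓; others ✗
Consistent faults: {n0 stuck-at-1, n0 inverted output, n2 stuck-at-1, n2 inverted output, n3 stuck-at-0, n3 inverted output, n4 stuck-at-0, n4 inverted output, n5 stuck-at-1, n5 inverted output, n6 stuck-at-0, n6 inverted output} — 12 in all.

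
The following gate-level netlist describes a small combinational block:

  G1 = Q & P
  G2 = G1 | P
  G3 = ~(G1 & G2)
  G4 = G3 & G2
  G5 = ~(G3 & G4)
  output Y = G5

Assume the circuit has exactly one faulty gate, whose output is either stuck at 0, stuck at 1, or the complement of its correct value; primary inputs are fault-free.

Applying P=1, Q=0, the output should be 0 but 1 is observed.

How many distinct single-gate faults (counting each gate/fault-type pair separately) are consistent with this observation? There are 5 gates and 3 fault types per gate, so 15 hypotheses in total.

Fault-free: G1=0, G2=1, G3=1, G4=1, G5=0 → 0. Observed 1.
  G1: stuck-at-1, inverted output ✓; others ✗
  G2: stuck-at-0, inverted output ✓; others ✗
  G3: stuck-at-0, inverted output ✓; others ✗
  G4: stuck-at-0, inverted output ✓; others ✗
  G5: stuck-at-1, inverted output ✓; others ✗
Consistent faults: {G1 stuck-at-1, G1 inverted output, G2 stuck-at-0, G2 inverted output, G3 stuck-at-0, G3 inverted output, G4 stuck-at-0, G4 inverted output, G5 stuck-at-1, G5 inverted output} — 10 in all.

10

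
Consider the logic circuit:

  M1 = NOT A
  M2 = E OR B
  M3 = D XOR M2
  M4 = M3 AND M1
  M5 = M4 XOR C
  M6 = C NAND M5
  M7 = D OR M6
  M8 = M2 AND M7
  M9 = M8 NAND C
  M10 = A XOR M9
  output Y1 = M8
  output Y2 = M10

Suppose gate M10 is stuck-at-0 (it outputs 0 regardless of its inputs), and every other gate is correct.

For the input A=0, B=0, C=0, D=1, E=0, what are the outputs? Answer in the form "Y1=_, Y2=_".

Y1=0, Y2=0

Propagate with M10 forced: M1=1, M2=0, M3=1, M4=1, M5=1, M6=1, M7=1, M8=0, M9=1, M10=0 [stuck-at-0].
So the outputs are Y1=0, Y2=0. (Without the fault they would be Y1=0, Y2=1.)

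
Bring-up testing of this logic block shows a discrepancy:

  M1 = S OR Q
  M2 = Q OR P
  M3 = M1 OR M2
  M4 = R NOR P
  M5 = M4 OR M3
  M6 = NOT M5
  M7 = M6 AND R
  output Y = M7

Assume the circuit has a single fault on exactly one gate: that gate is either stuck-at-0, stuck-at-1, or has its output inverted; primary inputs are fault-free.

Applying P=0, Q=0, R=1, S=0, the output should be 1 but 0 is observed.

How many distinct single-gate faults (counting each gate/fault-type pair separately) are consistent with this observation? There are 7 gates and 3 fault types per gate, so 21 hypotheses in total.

Fault-free: M1=0, M2=0, M3=0, M4=0, M5=0, M6=1, M7=1 → 1. Observed 0.
  M1: stuck-at-1, inverted output ✓; others ✗
  M2: stuck-at-1, inverted output ✓; others ✗
  M3: stuck-at-1, inverted output ✓; others ✗
  M4: stuck-at-1, inverted output ✓; others ✗
  M5: stuck-at-1, inverted output ✓; others ✗
  M6: stuck-at-0, inverted output ✓; others ✗
  M7: stuck-at-0, inverted output ✓; others ✗
Consistent faults: {M1 stuck-at-1, M1 inverted output, M2 stuck-at-1, M2 inverted output, M3 stuck-at-1, M3 inverted output, M4 stuck-at-1, M4 inverted output, M5 stuck-at-1, M5 inverted output, M6 stuck-at-0, M6 inverted output, M7 stuck-at-0, M7 inverted output} — 14 in all.

14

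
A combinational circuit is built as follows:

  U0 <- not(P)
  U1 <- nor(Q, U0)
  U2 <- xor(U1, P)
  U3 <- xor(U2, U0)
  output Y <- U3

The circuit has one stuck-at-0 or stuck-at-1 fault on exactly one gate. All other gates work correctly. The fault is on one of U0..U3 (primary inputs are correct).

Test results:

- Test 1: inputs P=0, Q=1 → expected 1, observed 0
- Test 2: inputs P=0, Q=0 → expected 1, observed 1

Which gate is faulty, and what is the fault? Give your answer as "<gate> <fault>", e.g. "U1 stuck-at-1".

Fault-free values for test 1 (P=0, Q=1): U0=1, U1=0, U2=0, U3=1, giving Y=1. Observed 0.
Test 1: faults giving observed 0 are {U0 stuck-at-0, U1 stuck-at-1, U2 stuck-at-1, U3 stuck-at-0}.
Test 2 (P=0, Q=0): fault-free U0=1, U1=0, U2=0, U3=1 → 1; observed 1. Eliminates U1 stuck-at-1, U2 stuck-at-1, U3 stuck-at-0.
Only U0 stuck-at-0 is consistent with every test.

U0 stuck-at-0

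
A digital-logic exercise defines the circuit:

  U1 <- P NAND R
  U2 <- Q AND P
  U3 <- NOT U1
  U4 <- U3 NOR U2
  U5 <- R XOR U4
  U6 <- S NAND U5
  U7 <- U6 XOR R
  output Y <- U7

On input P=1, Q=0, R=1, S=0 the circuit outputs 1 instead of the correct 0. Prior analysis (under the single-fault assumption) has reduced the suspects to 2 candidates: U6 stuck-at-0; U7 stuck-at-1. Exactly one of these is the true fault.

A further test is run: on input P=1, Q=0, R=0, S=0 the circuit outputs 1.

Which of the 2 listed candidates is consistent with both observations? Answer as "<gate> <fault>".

Evaluate each candidate on input P=1, Q=0, R=0, S=0:
  U6 stuck-at-0: U1=1, U2=0, U3=0, U4=1, U5=1, U6=0 [stuck-at-0], U7=0 → 0 — eliminated
  U7 stuck-at-1: U1=1, U2=0, U3=0, U4=1, U5=1, U6=1, U7=1 [stuck-at-1] → 1 — matches
Only U7 stuck-at-1 reproduces the observed 1.

U7 stuck-at-1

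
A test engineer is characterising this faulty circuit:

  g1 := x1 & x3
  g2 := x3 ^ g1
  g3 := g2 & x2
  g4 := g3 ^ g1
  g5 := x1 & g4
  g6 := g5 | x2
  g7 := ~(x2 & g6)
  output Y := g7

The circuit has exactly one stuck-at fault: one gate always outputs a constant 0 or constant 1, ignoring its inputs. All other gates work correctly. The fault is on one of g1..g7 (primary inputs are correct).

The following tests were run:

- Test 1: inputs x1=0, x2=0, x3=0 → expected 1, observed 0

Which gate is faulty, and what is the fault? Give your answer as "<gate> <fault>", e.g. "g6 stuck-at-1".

g7 stuck-at-0

Fault-free values for test 1 (x1=0, x2=0, x3=0): g1=0, g2=0, g3=0, g4=0, g5=0, g6=0, g7=1, giving Y=1. Observed 0.
Test 1: faults giving observed 0 are {g7 stuck-at-0}.
Only g7 stuck-at-0 is consistent with every test.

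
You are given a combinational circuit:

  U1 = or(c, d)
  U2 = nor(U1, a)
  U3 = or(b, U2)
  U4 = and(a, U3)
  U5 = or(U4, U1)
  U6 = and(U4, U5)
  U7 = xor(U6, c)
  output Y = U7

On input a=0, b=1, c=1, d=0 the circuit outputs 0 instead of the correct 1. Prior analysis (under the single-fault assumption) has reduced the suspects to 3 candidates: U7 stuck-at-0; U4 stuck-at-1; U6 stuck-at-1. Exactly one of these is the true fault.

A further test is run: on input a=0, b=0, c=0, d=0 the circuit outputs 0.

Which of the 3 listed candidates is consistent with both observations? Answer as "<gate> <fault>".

U7 stuck-at-0

Evaluate each candidate on input a=0, b=0, c=0, d=0:
  U7 stuck-at-0: U1=0, U2=1, U3=1, U4=0, U5=0, U6=0, U7=0 [stuck-at-0] → 0 — matches
  U4 stuck-at-1: U1=0, U2=1, U3=1, U4=1 [stuck-at-1], U5=1, U6=1, U7=1 → 1 — eliminated
  U6 stuck-at-1: U1=0, U2=1, U3=1, U4=0, U5=0, U6=1 [stuck-at-1], U7=1 → 1 — eliminated
Only U7 stuck-at-0 reproduces the observed 0.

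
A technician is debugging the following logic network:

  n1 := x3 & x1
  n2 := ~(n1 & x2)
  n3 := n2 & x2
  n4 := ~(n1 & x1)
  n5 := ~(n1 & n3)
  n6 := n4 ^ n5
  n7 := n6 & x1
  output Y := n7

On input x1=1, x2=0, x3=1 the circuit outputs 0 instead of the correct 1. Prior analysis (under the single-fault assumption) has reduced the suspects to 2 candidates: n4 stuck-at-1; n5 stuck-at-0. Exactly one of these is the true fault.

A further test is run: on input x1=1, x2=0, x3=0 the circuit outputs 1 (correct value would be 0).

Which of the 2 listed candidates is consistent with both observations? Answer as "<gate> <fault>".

n5 stuck-at-0

Evaluate each candidate on input x1=1, x2=0, x3=0:
  n4 stuck-at-1: n1=0, n2=1, n3=0, n4=1 [stuck-at-1], n5=1, n6=0, n7=0 → 0 — eliminated
  n5 stuck-at-0: n1=0, n2=1, n3=0, n4=1, n5=0 [stuck-at-0], n6=1, n7=1 → 1 — matches
Only n5 stuck-at-0 reproduces the observed 1.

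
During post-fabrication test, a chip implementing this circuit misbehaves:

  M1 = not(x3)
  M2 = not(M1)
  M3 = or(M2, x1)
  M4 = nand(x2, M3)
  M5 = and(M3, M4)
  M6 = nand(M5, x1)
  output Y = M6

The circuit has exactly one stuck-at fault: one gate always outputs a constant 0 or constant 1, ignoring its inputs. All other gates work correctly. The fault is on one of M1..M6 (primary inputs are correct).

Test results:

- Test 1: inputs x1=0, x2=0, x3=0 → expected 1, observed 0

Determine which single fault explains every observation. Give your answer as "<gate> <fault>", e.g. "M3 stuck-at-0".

M6 stuck-at-0

Fault-free values for test 1 (x1=0, x2=0, x3=0): M1=1, M2=0, M3=0, M4=1, M5=0, M6=1, giving Y=1. Observed 0.
Test 1: faults giving observed 0 are {M6 stuck-at-0}.
Only M6 stuck-at-0 is consistent with every test.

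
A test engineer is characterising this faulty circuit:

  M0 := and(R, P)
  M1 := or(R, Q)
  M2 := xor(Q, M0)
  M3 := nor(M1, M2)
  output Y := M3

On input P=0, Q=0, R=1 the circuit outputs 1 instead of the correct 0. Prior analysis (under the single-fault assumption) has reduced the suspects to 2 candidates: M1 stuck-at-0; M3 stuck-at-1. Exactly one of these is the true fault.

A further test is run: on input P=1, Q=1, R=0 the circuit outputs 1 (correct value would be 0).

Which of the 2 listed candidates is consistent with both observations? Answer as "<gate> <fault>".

M3 stuck-at-1

Evaluate each candidate on input P=1, Q=1, R=0:
  M1 stuck-at-0: M0=0, M1=0 [stuck-at-0], M2=1, M3=0 → 0 — eliminated
  M3 stuck-at-1: M0=0, M1=1, M2=1, M3=1 [stuck-at-1] → 1 — matches
Only M3 stuck-at-1 reproduces the observed 1.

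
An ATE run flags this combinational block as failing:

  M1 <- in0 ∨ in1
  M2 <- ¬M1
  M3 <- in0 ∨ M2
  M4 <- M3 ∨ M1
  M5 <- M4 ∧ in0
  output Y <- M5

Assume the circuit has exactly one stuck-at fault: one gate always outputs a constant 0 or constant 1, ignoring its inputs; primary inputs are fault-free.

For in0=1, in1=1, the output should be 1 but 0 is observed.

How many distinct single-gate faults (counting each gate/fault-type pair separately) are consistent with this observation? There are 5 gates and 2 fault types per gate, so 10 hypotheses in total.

2

Fault-free: M1=1, M2=0, M3=1, M4=1, M5=1 → 1. Observed 0.
  M1 stuck-at-0: output 1 ✗
  M1 stuck-at-1: output 1 ✗
  M2 stuck-at-0: output 1 ✗
  M2 stuck-at-1: output 1 ✗
  M3 stuck-at-0: output 1 ✗
  M3 stuck-at-1: output 1 ✗
  M4 stuck-at-0: output 0 ✓
  M4 stuck-at-1: output 1 ✗
  M5 stuck-at-0: output 0 ✓
  M5 stuck-at-1: output 1 ✗
Consistent faults: {M4 stuck-at-0, M5 stuck-at-0} — 2 in all.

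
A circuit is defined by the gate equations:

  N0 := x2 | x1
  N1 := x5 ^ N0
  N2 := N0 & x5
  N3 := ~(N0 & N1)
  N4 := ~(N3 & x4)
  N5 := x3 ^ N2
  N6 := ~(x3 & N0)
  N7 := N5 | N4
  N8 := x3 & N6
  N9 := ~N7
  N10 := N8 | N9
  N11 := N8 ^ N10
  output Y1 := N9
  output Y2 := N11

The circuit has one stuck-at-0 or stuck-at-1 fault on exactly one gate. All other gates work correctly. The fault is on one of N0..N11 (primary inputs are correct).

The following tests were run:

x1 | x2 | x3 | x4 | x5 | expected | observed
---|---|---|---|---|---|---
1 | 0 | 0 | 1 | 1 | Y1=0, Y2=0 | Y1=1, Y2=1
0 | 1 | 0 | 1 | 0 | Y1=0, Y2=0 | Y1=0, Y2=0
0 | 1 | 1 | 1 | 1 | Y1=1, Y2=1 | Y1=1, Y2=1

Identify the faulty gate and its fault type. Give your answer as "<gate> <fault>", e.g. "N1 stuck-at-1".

N5 stuck-at-0

Fault-free values for test 1 (x1=1, x2=0, x3=0, x4=1, x5=1): N0=1, N1=0, N2=1, N3=1, N4=0, N5=1, N6=1, N7=1, N8=0, N9=0, N10=0, N11=0, giving Y1=0, Y2=0. Observed Y1=1, Y2=1.
Test 1: faults giving observed Y1=1, Y2=1 are {N0 stuck-at-0, N2 stuck-at-0, N5 stuck-at-0, N7 stuck-at-0, N9 stuck-at-1}.
Test 2 (x1=0, x2=1, x3=0, x4=1, x5=0): fault-free N0=1, N1=1, N2=0, N3=0, N4=1, N5=0, N6=1, N7=1, N8=0, N9=0, N10=0, N11=0 → Y1=0, Y2=0; observed Y1=0, Y2=0. Eliminates N0 stuck-at-0, N7 stuck-at-0, N9 stuck-at-1.
Test 3 (x1=0, x2=1, x3=1, x4=1, x5=1): fault-free N0=1, N1=0, N2=1, N3=1, N4=0, N5=0, N6=0, N7=0, N8=0, N9=1, N10=1, N11=1 → Y1=1, Y2=1; observed Y1=1, Y2=1. Eliminates N2 stuck-at-0.
Only N5 stuck-at-0 is consistent with every test.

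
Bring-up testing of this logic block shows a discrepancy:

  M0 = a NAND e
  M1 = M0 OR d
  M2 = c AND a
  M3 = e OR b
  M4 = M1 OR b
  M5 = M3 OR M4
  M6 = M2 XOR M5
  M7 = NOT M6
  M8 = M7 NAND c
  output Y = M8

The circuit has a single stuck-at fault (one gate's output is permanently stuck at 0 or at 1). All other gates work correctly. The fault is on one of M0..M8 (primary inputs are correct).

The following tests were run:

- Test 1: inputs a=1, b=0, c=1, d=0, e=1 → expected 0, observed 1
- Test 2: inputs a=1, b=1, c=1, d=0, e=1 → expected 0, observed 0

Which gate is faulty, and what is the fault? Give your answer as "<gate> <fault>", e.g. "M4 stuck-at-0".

Fault-free values for test 1 (a=1, b=0, c=1, d=0, e=1): M0=0, M1=0, M2=1, M3=1, M4=0, M5=1, M6=0, M7=1, M8=0, giving Y=0. Observed 1.
Test 1: faults giving observed 1 are {M2 stuck-at-0, M3 stuck-at-0, M5 stuck-at-0, M6 stuck-at-1, M7 stuck-at-0, M8 stuck-at-1}.
Test 2 (a=1, b=1, c=1, d=0, e=1): fault-free M0=0, M1=0, M2=1, M3=1, M4=1, M5=1, M6=0, M7=1, M8=0 → 0; observed 0. Eliminates M2 stuck-at-0, M5 stuck-at-0, M6 stuck-at-1, M7 stuck-at-0, M8 stuck-at-1.
Only M3 stuck-at-0 is consistent with every test.

M3 stuck-at-0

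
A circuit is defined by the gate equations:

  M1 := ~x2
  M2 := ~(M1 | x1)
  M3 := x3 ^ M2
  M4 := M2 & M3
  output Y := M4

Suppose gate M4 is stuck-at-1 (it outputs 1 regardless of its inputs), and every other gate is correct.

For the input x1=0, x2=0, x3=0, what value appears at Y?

Propagate with M4 forced: M1=1, M2=0, M3=0, M4=1 [stuck-at-1].
So Y = 1. (Without the fault it would be 0.)

1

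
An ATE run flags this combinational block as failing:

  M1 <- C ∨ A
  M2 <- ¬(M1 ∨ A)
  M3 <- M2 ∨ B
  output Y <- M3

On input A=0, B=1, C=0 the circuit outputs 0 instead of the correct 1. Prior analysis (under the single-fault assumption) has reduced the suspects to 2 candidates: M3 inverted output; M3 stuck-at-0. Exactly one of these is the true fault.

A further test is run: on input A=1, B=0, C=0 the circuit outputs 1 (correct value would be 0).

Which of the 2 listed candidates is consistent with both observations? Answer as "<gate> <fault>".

Evaluate each candidate on input A=1, B=0, C=0:
  M3 inverted output: M1=1, M2=0, M3=1 [inverted output] → 1 — matches
  M3 stuck-at-0: M1=1, M2=0, M3=0 [stuck-at-0] → 0 — eliminated
Only M3 inverted output reproduces the observed 1.

M3 inverted output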